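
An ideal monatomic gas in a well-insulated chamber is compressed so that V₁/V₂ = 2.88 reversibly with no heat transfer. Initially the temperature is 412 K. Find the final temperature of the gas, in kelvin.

T₂ ≈ 834 K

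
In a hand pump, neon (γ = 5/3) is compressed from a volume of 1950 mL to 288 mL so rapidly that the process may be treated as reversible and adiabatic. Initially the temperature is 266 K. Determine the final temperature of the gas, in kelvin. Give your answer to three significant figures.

T₂ ≈ 952 K

For a reversible adiabat TV^(γ−1) is constant, so T₂ = T₁ (V₁/V₂)^(γ−1).
T₂ = 266 × (1950/288)^(2/3) = 952 K.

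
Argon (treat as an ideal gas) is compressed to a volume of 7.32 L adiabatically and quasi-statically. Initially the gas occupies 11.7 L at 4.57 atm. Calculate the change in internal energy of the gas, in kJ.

ΔU ≈ 2.98 kJ

γ = 5/3 for a monatomic ideal gas.
P₂ = P₁(V₁/V₂)^γ = 4.57×(11.7/7.32)^(5/3) = 9.986 atm.
For a reversible adiabat, W_by_gas = (P₁V₁ − P₂V₂)/(γ−1).
W_by = (463100×0.0117 − 1.012×10^6×0.00732) / (2/3) = -2983 J.
Q = 0 ⇒ ΔU = −W_by = 2983 J.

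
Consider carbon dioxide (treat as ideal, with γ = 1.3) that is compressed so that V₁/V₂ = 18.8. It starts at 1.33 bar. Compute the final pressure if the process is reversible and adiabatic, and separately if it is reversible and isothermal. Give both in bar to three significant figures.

Isothermal: P₂ = P₁(V₁/V₂) = 1.33×18.8 = 25 bar.
Adiabatic: P₂ = P₁(V₁/V₂)^γ = 1.33×18.8^(1.3) = 60.29 bar.

adiabatic: 60.3 bar; isothermal: 25.0 bar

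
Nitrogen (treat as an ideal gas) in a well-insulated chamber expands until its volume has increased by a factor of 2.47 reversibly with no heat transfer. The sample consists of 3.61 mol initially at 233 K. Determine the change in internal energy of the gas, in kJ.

ΔU ≈ -5.31 kJ

Adiabatic: T₁V₁^(γ−1) = T₂V₂^(γ−1) ⇒ T₂ = T₁ (V₁/V₂)^(γ−1).
γ = 7/5 for a diatomic ideal gas, so γ−1 = 2/5.
T₂ = 233 × (1/2.47)^(2/5) = 162.3 K.
Q = 0, so ΔU = W_on_gas = nCᵥΔT with Cᵥ = R/(γ−1) = 20.79 J/(mol·K).
ΔU = 3.61 × 20.79 × (162.3 − 233) = -5306 J.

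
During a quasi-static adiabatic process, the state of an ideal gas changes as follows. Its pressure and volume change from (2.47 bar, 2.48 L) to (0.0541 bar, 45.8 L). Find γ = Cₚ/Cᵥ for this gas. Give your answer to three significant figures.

PV^γ = const ⇒ γ = ln(P₂/P₁) / ln(V₁/V₂).
γ = ln(0.0541/2.47) / ln(2.48/45.8) = 1.31.

γ ≈ 1.31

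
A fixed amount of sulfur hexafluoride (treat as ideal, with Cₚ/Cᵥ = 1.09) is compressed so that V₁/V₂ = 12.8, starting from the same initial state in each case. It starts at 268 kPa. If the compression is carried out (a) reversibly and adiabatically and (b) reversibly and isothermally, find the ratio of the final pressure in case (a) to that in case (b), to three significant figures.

Isothermal: P_b = P₁(V₁/V₂) = 268×12.8.
Adiabatic: P_a = P₁(V₁/V₂)^γ = 268×12.8^(1.09).
P_a/P_b = (V₁/V₂)^(γ−1) = 12.8^(0.09) = 1.258.

P_adiabatic / P_isothermal ≈ 1.26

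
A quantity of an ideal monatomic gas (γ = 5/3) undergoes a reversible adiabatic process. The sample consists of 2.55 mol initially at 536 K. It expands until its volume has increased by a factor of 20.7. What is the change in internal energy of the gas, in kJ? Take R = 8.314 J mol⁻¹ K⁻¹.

ΔU ≈ -14.8 kJ

Adiabatic: T₁V₁^(γ−1) = T₂V₂^(γ−1) ⇒ T₂ = T₁ (V₁/V₂)^(γ−1).
T₂ = 536 × (1/20.7)^(2/3) = 71.1 K.
Q = 0, so ΔU = W_on_gas = nCᵥΔT with Cᵥ = R/(γ−1) = 12.47 J/(mol·K).
ΔU = 2.55 × 12.47 × (71.1 − 536) = -14780 J.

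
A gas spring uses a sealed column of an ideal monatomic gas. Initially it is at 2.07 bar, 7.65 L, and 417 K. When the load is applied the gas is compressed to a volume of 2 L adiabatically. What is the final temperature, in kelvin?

T₂ ≈ 1020 K

For a reversible adiabat TV^(γ−1) is constant, so T₂ = T₁ (V₁/V₂)^(γ−1).
γ = 5/3 for a monatomic ideal gas.
T₂ = 417 × (7.65/2)^(2/3) = 1020 K.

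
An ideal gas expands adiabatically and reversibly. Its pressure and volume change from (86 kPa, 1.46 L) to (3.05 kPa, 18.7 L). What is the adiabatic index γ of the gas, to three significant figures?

PV^γ = const ⇒ γ = ln(P₂/P₁) / ln(V₁/V₂).
γ = ln(3.05/86) / ln(1.46/18.7) = 1.309.

γ ≈ 1.31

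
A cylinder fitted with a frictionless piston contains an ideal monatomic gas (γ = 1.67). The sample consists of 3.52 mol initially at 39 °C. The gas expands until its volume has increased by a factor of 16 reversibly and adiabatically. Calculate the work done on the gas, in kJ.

W ≈ -11.5 kJ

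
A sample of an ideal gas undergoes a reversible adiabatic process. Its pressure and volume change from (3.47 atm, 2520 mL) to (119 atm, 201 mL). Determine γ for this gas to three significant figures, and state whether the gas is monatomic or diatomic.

γ ≈ 1.40; diatomic

PV^γ = const ⇒ γ = ln(P₂/P₁) / ln(V₁/V₂).
γ = ln(119/3.47) / ln(2520/201) = 1.398.
γ ≈ 1.40 is close to 7/5, so the gas is diatomic.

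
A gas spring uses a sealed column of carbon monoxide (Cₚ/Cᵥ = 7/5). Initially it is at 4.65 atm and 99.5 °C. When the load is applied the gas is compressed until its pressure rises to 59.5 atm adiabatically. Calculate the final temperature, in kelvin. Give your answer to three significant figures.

T₂ ≈ 772 K

Along an adiabat T P^((1−γ)/γ) is constant, so T₂ = T₁ (P₂/P₁)^((γ−1)/γ).
T₁ = 99.5 °C = 372.6 K.
T₂ = 372.6 × (59.5/4.65)^(2/7) = 772 K.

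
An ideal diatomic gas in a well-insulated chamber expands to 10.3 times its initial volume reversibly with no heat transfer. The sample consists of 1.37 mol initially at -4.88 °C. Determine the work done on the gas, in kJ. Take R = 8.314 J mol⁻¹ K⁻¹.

W ≈ -4.63 kJ

For a reversible adiabat TV^(γ−1) is constant, so T₂ = T₁ (V₁/V₂)^(γ−1).
γ = 7/5 for a diatomic ideal gas, so γ−1 = 2/5.
T₁ = -4.88 °C = 268.3 K.
T₂ = 268.3 × (1/10.3)^(2/5) = 105.5 K.
Q = 0, so ΔU = W_on_gas = nCᵥΔT with Cᵥ = R/(γ−1) = 20.79 J/(mol·K).
ΔU = 1.37 × 20.79 × (105.5 − 268.3) = -4634 J.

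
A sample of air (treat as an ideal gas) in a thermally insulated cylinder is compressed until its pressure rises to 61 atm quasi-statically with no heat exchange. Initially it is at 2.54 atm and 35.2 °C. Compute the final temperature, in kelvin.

T₂ ≈ 765 K

Along an adiabat T P^((1−γ)/γ) is constant, so T₂ = T₁ (P₂/P₁)^((γ−1)/γ).
For a diatomic ideal gas γ = 7/5, so (γ−1)/γ = 2/7.
T₁ = 35.2 °C = 308.3 K.
T₂ = 308.3 × (61/2.54)^(2/7) = 764.7 K.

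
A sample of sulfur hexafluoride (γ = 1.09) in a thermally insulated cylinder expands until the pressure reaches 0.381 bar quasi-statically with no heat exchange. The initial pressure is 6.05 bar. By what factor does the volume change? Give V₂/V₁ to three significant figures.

From PV^γ = const, V₂/V₁ = (P₁/P₂)^(1/γ).
V₂/V₁ = (6.05/0.381)^(0.917) = 12.64.

V₂/V₁ ≈ 12.6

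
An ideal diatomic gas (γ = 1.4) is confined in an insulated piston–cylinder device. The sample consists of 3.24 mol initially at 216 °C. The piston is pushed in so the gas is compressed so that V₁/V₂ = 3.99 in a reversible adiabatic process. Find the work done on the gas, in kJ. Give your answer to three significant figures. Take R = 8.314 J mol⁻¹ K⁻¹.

Adiabatic: T₁V₁^(γ−1) = T₂V₂^(γ−1) ⇒ T₂ = T₁ (V₁/V₂)^(γ−1).
T₁ = 216 °C = 489.1 K.
T₂ = 489.1 × 3.99^(0.4) = 850.8 K.
Q = 0, so ΔU = W_on_gas = nCᵥΔT with Cᵥ = R/(γ−1) = 20.79 J/(mol·K).
ΔU = 3.24 × 20.79 × (850.8 − 489.1) = 24360 J.

W ≈ 24.4 kJ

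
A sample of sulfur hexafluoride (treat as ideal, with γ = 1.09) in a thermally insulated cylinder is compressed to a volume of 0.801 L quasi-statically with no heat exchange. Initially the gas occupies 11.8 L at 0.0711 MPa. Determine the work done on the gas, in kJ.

W ≈ 2.55 kJ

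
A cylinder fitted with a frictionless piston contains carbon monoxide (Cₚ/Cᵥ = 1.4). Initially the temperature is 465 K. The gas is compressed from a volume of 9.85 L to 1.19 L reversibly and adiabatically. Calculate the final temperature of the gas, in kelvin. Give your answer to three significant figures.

T₂ ≈ 1080 K

Adiabatic: T₁V₁^(γ−1) = T₂V₂^(γ−1) ⇒ T₂ = T₁ (V₁/V₂)^(γ−1).
T₂ = 465 × (9.85/1.19)^(0.4) = 1083 K.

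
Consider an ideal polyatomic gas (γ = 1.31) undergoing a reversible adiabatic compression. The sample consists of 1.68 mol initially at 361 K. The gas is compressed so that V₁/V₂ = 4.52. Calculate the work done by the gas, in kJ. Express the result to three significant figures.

For a reversible adiabat TV^(γ−1) is constant, so T₂ = T₁ (V₁/V₂)^(γ−1).
T₂ = 361 × 4.52^(0.31) = 576.2 K.
Q = 0, so ΔU = W_on_gas = nCᵥΔT with Cᵥ = R/(γ−1) = 26.82 J/(mol·K).
ΔU = 1.68 × 26.82 × (576.2 − 361) = 9698 J.
Work done by the gas = −ΔU = -9698 J.

W ≈ -9.70 kJ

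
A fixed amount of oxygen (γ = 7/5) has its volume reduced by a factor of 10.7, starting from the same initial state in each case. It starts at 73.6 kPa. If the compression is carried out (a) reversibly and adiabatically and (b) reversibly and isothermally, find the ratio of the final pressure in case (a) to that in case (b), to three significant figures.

Isothermal: P_b = P₁(V₁/V₂) = 73.6×10.7.
Adiabatic: P_a = P₁(V₁/V₂)^γ = 73.6×10.7^(7/5).
P_a/P_b = (V₁/V₂)^(γ−1) = 10.7^(2/5) = 2.581.

P_adiabatic / P_isothermal ≈ 2.58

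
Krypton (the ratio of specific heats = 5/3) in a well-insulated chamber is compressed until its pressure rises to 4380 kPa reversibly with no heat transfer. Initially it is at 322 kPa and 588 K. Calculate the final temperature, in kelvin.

T₂ ≈ 1670 K

Adiabatic: T₂/T₁ = (P₂/P₁)^((γ−1)/γ).
T₂ = 588 × (4380/322)^(2/5) = 1670 K.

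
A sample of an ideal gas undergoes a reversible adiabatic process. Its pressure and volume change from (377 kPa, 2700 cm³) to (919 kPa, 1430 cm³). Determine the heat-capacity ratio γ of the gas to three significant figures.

γ ≈ 1.40

PV^γ = const ⇒ γ = ln(P₂/P₁) / ln(V₁/V₂).
γ = ln(919/377) / ln(2700/1430) = 1.402.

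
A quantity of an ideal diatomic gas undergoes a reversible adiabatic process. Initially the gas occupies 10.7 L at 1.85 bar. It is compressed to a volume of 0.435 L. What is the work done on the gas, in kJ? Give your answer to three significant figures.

W ≈ 12.9 kJ

γ = 7/5 for a diatomic ideal gas.
P₂ = P₁(V₁/V₂)^γ = 1.85×(10.7/0.435)^(7/5) = 163.8 bar.
For a reversible adiabat, W_by_gas = (P₁V₁ − P₂V₂)/(γ−1).
W_by = (185000×0.0107 − 1.638×10^7×0.000435) / (2/5) = -12870 J.
W_on_gas = −W_by = 12870 J.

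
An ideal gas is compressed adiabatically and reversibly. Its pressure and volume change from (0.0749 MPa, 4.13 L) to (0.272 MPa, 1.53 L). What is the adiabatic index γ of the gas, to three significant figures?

γ ≈ 1.30

PV^γ = const ⇒ γ = ln(P₂/P₁) / ln(V₁/V₂).
γ = ln(0.272/0.0749) / ln(4.13/1.53) = 1.299.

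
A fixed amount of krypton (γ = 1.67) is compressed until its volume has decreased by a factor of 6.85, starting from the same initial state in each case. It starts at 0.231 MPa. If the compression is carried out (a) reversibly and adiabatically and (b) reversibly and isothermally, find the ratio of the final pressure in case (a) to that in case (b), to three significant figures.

Isothermal: P_b = P₁(V₁/V₂) = 0.231×6.85.
Adiabatic: P_a = P₁(V₁/V₂)^γ = 0.231×6.85^(1.67).
P_a/P_b = (V₁/V₂)^(γ−1) = 6.85^(0.67) = 3.63.

P_adiabatic / P_isothermal ≈ 3.63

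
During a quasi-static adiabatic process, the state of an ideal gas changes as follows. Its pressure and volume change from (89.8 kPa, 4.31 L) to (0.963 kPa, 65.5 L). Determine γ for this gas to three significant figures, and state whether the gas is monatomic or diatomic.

PV^γ = const ⇒ γ = ln(P₂/P₁) / ln(V₁/V₂).
γ = ln(0.963/89.8) / ln(4.31/65.5) = 1.667.
γ ≈ 1.67 is close to 5/3, so the gas is monatomic.

γ ≈ 1.67; monatomic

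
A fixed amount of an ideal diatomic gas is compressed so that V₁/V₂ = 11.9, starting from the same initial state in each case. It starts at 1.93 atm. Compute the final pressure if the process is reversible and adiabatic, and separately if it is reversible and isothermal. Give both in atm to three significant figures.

For a diatomic ideal gas γ = 7/5.
Isothermal: P₂ = P₁(V₁/V₂) = 1.93×11.9 = 22.97 atm.
Adiabatic: P₂ = P₁(V₁/V₂)^γ = 1.93×11.9^(7/5) = 61.85 atm.

adiabatic: 61.8 atm; isothermal: 23.0 atm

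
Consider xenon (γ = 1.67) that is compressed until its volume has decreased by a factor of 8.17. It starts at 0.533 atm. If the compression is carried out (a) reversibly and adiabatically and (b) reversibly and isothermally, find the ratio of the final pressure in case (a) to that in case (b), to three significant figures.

P_adiabatic / P_isothermal ≈ 4.08

Isothermal: P_b = P₁(V₁/V₂) = 0.533×8.17.
Adiabatic: P_a = P₁(V₁/V₂)^γ = 0.533×8.17^(1.67).
P_a/P_b = (V₁/V₂)^(γ−1) = 8.17^(0.67) = 4.085.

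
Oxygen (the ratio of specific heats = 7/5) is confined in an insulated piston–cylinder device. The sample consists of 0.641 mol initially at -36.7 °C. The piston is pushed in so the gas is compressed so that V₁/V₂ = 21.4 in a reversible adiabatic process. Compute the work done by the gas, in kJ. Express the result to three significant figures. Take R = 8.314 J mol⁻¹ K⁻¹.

W ≈ -7.58 kJ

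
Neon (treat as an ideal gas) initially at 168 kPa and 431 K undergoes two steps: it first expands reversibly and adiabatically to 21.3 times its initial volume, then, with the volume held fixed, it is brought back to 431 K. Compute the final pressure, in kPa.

P₃ ≈ 7.89 kPa

For a monatomic ideal gas γ = 5/3.
Adiabatic step (PV^γ = const): P₂ = 168×(1/21.3)^(5/3) = 1.026 kPa; T₂ = 431×(1/21.3)^(2/3) = 56.09 K.
Isochoric: P₃ = P₂(T₃/T₂) = 1.026 × (431/56.09) = 7.887 kPa.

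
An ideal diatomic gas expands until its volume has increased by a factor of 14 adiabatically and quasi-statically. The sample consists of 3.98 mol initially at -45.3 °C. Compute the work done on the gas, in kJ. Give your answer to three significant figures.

For a reversible adiabat TV^(γ−1) is constant, so T₂ = T₁ (V₁/V₂)^(γ−1).
γ = 7/5 for a diatomic ideal gas, so γ−1 = 2/5.
T₁ = -45.3 °C = 227.8 K.
T₂ = 227.8 × (1/14)^(2/5) = 79.29 K.
Q = 0, so ΔU = W_on_gas = nCᵥΔT with Cᵥ = R/(γ−1) = 20.79 J/(mol·K).
ΔU = 3.98 × 20.79 × (79.29 − 227.8) = -12290 J.

W ≈ -12.3 kJ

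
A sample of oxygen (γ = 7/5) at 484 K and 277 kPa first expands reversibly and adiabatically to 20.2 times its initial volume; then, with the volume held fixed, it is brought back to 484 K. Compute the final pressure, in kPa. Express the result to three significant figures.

P₃ ≈ 13.7 kPa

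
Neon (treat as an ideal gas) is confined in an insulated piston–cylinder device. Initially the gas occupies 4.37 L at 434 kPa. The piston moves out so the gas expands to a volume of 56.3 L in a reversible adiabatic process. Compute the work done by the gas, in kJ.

W ≈ 2.33 kJ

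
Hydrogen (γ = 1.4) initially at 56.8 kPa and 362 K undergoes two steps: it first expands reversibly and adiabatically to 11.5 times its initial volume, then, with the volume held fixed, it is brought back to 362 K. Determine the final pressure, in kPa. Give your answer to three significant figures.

Adiabatic step (PV^γ = const): P₂ = 56.8×(1/11.5)^(1.4) = 1.859 kPa; T₂ = 362×(1/11.5)^(0.4) = 136.3 K.
Isochoric: P₃ = P₂(T₃/T₂) = 1.859 × (362/136.3) = 4.939 kPa.

P₃ ≈ 4.94 kPa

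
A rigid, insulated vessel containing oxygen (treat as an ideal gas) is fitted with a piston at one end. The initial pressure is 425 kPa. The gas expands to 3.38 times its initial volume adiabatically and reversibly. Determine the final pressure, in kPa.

P₂ ≈ 77.3 kPa

Since PV^γ is constant along a reversible adiabat, P₂ = P₁ (V₁/V₂)^γ.
For a diatomic ideal gas γ = 7/5.
P₂ = 425 × (1/3.38)^(7/5) = 77.25 kPa.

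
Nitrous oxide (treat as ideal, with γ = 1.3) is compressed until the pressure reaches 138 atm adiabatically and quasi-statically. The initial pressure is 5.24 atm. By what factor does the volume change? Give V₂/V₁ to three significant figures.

From PV^γ = const, V₂/V₁ = (P₁/P₂)^(1/γ).
V₂/V₁ = (5.24/138)^(0.769) = 0.08077.

V₂/V₁ ≈ 0.0808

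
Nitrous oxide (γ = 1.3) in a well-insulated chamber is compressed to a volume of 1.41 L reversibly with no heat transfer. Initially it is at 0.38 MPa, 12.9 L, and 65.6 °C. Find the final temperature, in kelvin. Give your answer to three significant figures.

Adiabatic: T₁V₁^(γ−1) = T₂V₂^(γ−1) ⇒ T₂ = T₁ (V₁/V₂)^(γ−1).
T₁ = 65.6 °C = 338.8 K.
T₂ = 338.8 × (12.9/1.41)^(0.3) = 658.1 K.

T₂ ≈ 658 K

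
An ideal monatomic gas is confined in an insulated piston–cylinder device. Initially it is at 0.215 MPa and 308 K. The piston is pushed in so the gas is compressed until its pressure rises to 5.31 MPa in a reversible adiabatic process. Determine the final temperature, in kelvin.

T₂ ≈ 1110 K

Adiabatic: T₂/T₁ = (P₂/P₁)^((γ−1)/γ).
For a monatomic ideal gas γ = 5/3, so (γ−1)/γ = 2/5.
T₂ = 308 × (5.31/0.215)^(2/5) = 1111 K.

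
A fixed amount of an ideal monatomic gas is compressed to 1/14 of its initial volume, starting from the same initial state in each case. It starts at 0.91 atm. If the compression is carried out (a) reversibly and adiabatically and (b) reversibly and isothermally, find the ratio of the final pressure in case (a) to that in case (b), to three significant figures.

For a monatomic ideal gas γ = 5/3.
Isothermal: P_b = P₁(V₁/V₂) = 0.91×14.
Adiabatic: P_a = P₁(V₁/V₂)^γ = 0.91×14^(5/3).
P_a/P_b = (V₁/V₂)^(γ−1) = 14^(2/3) = 5.809.

P_adiabatic / P_isothermal ≈ 5.81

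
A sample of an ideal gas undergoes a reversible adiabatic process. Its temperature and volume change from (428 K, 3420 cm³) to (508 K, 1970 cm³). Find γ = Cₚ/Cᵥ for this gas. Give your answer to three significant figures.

γ ≈ 1.31

TV^(γ−1) = const ⇒ γ − 1 = ln(T₂/T₁) / ln(V₁/V₂).
γ = 1 + ln(508/428) / ln(3420/1970) = 1.311.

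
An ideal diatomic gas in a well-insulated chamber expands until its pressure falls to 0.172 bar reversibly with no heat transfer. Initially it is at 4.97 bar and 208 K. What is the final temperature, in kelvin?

T₂ ≈ 79.6 K

Adiabatic: T₂/T₁ = (P₂/P₁)^((γ−1)/γ).
For a diatomic ideal gas γ = 7/5, so (γ−1)/γ = 2/7.
T₂ = 208 × (0.172/4.97)^(2/7) = 79.56 K.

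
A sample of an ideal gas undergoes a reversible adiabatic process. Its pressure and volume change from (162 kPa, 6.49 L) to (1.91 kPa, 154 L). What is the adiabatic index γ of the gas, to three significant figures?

PV^γ = const ⇒ γ = ln(P₂/P₁) / ln(V₁/V₂).
γ = ln(1.91/162) / ln(6.49/154) = 1.402.

γ ≈ 1.40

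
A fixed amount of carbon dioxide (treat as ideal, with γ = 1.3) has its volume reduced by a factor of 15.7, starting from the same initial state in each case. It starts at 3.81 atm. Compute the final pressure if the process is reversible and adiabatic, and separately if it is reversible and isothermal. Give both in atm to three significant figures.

Isothermal: P₂ = P₁(V₁/V₂) = 3.81×15.7 = 59.82 atm.
Adiabatic: P₂ = P₁(V₁/V₂)^γ = 3.81×15.7^(1.3) = 136.6 atm.

adiabatic: 137 atm; isothermal: 59.8 atm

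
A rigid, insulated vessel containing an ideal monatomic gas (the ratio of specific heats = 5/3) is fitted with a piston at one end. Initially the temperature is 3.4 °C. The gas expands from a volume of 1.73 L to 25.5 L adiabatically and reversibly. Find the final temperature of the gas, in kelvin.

T₂ ≈ 46.0 K

Adiabatic: T₁V₁^(γ−1) = T₂V₂^(γ−1) ⇒ T₂ = T₁ (V₁/V₂)^(γ−1).
T₁ = 3.4 °C = 276.5 K.
T₂ = 276.5 × (1.73/25.5)^(2/3) = 46 K.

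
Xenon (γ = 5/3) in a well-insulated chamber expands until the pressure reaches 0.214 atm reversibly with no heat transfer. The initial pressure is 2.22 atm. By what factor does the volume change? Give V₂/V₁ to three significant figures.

From PV^γ = const, V₂/V₁ = (P₁/P₂)^(1/γ).
V₂/V₁ = (2.22/0.214)^(3/5) = 4.07.

V₂/V₁ ≈ 4.07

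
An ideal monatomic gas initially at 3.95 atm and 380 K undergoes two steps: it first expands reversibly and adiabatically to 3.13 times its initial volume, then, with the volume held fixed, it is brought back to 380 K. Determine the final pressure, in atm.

For a monatomic ideal gas γ = 5/3.
Adiabatic step (PV^γ = const): P₂ = 3.95×(1/3.13)^(5/3) = 0.5898 atm; T₂ = 380×(1/3.13)^(2/3) = 177.6 K.
Isochoric: P₃ = P₂(T₃/T₂) = 0.5898 × (380/177.6) = 1.262 atm.

P₃ ≈ 1.26 atm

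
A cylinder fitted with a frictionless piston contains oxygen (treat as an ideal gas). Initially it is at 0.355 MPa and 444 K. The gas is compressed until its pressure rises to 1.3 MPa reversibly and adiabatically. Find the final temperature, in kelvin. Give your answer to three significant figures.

T₂ ≈ 643 K

Along an adiabat T P^((1−γ)/γ) is constant, so T₂ = T₁ (P₂/P₁)^((γ−1)/γ).
For a diatomic ideal gas γ = 7/5, so (γ−1)/γ = 2/7.
T₂ = 444 × (1.3/0.355)^(2/7) = 643.3 K.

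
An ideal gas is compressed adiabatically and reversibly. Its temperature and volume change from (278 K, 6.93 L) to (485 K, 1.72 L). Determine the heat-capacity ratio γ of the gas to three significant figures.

γ ≈ 1.40

TV^(γ−1) = const ⇒ γ − 1 = ln(T₂/T₁) / ln(V₁/V₂).
γ = 1 + ln(485/278) / ln(6.93/1.72) = 1.399.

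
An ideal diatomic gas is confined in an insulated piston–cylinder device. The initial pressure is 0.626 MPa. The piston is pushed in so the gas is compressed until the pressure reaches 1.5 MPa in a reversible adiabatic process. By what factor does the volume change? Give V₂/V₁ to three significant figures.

V₂/V₁ ≈ 0.536

From PV^γ = const, V₂/V₁ = (P₁/P₂)^(1/γ).
For a diatomic ideal gas γ = 7/5.
V₂/V₁ = (0.626/1.5)^(5/7) = 0.5357.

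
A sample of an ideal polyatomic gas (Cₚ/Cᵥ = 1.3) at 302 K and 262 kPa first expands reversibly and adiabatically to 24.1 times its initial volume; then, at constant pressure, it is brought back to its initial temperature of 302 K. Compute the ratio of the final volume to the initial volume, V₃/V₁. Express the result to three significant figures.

Adiabatic step: V₂/V₁ = 24.1; T₂ = T₁·(1/24.1)^(0.3) = 116.3 K.
Isobaric step: V₃/V₂ = T₃/T₂ = 302/116.3.
V₃/V₁ = (V₂/V₁)(V₃/V₂) = 24.1 × (302/116.3) = 62.61.

V₃/V₁ ≈ 62.6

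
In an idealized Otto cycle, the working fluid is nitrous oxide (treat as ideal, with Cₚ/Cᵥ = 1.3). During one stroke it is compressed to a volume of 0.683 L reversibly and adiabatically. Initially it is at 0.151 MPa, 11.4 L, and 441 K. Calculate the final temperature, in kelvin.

T₂ ≈ 1030 K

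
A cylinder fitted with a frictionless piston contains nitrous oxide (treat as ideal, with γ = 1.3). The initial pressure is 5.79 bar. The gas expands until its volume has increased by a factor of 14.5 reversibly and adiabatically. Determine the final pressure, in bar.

P₂ ≈ 0.179 bar

Since PV^γ is constant along a reversible adiabat, P₂ = P₁ (V₁/V₂)^γ.
P₂ = 5.79 × (1/14.5)^(1.3) = 0.179 bar.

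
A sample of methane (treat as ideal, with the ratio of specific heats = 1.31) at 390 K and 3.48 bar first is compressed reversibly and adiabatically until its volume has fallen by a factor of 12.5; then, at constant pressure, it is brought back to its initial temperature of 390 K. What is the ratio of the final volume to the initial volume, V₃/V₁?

V₃/V₁ ≈ 0.0366

Adiabatic step: V₂/V₁ = 0.08; T₂ = T₁·12.5^(0.31) = 853.3 K.
Isobaric step: V₃/V₂ = T₃/T₂ = 390/853.3.
V₃/V₁ = (V₂/V₁)(V₃/V₂) = 0.08 × (390/853.3) = 0.03656.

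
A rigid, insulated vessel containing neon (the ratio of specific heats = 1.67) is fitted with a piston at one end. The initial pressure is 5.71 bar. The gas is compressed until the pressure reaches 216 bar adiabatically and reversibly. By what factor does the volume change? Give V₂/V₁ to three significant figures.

V₂/V₁ ≈ 0.114

From PV^γ = const, V₂/V₁ = (P₁/P₂)^(1/γ).
V₂/V₁ = (5.71/216)^(0.599) = 0.1136.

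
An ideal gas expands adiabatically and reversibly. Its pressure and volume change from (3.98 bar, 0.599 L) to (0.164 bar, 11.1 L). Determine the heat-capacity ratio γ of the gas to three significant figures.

γ ≈ 1.09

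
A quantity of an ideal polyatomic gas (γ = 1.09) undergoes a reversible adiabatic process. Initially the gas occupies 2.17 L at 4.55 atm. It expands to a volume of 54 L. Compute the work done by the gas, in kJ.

P₂ = P₁(V₁/V₂)^γ = 4.55×(2.17/54)^(1.09) = 0.1369 atm.
For a reversible adiabat, W_by_gas = (P₁V₁ − P₂V₂)/(γ−1).
W_by = (461000×0.00217 − 13870×0.054) / (0.09) = 2792 J.

W ≈ 2.79 kJ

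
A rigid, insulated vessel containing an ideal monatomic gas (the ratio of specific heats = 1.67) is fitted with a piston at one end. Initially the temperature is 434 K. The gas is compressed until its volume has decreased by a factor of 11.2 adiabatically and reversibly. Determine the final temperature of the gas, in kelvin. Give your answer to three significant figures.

T₂ ≈ 2190 K

Adiabatic: T₁V₁^(γ−1) = T₂V₂^(γ−1) ⇒ T₂ = T₁ (V₁/V₂)^(γ−1).
T₂ = 434 × 11.2^(0.67) = 2190 K.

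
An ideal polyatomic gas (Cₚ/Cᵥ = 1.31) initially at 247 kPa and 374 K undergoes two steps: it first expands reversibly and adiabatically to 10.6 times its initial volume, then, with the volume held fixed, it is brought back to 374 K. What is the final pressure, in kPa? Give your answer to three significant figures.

P₃ ≈ 23.3 kPa

Adiabatic step (PV^γ = const): P₂ = 247×(1/10.6)^(1.31) = 11.21 kPa; T₂ = 374×(1/10.6)^(0.31) = 179.9 K.
Isochoric: P₃ = P₂(T₃/T₂) = 11.21 × (374/179.9) = 23.3 kPa.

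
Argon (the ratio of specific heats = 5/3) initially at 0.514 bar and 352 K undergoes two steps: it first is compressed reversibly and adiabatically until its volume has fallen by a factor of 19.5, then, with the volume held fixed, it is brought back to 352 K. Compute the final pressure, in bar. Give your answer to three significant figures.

P₃ ≈ 10.0 bar

Adiabatic step (PV^γ = const): P₂ = 0.514×19.5^(5/3) = 72.61 bar; T₂ = 352×19.5^(2/3) = 2550 K.
Isochoric: P₃ = P₂(T₃/T₂) = 72.61 × (352/2550) = 10.02 bar.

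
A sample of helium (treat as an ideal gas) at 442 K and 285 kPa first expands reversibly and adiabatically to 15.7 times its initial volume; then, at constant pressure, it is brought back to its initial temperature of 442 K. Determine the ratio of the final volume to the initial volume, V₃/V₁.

V₃/V₁ ≈ 98.4

For a monatomic ideal gas γ = 5/3.
Adiabatic step: V₂/V₁ = 15.7; T₂ = T₁·(1/15.7)^(2/3) = 70.49 K.
Isobaric step: V₃/V₂ = T₃/T₂ = 442/70.49.
V₃/V₁ = (V₂/V₁)(V₃/V₂) = 15.7 × (442/70.49) = 98.44.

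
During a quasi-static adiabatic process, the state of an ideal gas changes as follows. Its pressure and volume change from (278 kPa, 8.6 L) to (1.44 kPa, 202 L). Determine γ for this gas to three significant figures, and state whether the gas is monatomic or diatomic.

PV^γ = const ⇒ γ = ln(P₂/P₁) / ln(V₁/V₂).
γ = ln(1.44/278) / ln(8.6/202) = 1.667.
γ ≈ 1.67 is close to 5/3, so the gas is monatomic.

γ ≈ 1.67; monatomic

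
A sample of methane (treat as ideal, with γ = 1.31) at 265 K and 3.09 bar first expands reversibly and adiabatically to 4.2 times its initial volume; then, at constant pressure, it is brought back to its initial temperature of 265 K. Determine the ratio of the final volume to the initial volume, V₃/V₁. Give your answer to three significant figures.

V₃/V₁ ≈ 6.55

Adiabatic step: V₂/V₁ = 4.2; T₂ = T₁·(1/4.2)^(0.31) = 169.8 K.
Isobaric step: V₃/V₂ = T₃/T₂ = 265/169.8.
V₃/V₁ = (V₂/V₁)(V₃/V₂) = 4.2 × (265/169.8) = 6.553.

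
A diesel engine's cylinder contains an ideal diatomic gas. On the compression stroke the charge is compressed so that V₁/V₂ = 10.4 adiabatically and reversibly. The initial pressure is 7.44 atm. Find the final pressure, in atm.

P₂ ≈ 197 atm

Adiabatic: P₁V₁^γ = P₂V₂^γ ⇒ P₂ = P₁ (V₁/V₂)^γ.
For a diatomic ideal gas γ = 7/5.
P₂ = 7.44 × 10.4^(7/5) = 197.4 atm.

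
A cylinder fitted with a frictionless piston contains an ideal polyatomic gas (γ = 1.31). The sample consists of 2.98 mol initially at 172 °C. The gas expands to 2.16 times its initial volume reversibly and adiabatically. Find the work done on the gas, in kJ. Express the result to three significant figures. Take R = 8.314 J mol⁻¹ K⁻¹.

Adiabatic: T₁V₁^(γ−1) = T₂V₂^(γ−1) ⇒ T₂ = T₁ (V₁/V₂)^(γ−1).
T₁ = 172 °C = 445.1 K.
T₂ = 445.1 × (1/2.16)^(0.31) = 350.6 K.
Q = 0, so ΔU = W_on_gas = nCᵥΔT with Cᵥ = R/(γ−1) = 26.82 J/(mol·K).
ΔU = 2.98 × 26.82 × (350.6 − 445.1) = -7556 J.

W ≈ -7.56 kJ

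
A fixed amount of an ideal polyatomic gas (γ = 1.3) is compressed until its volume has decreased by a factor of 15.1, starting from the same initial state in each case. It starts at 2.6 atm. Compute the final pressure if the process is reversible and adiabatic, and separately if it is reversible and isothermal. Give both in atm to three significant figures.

adiabatic: 88.6 atm; isothermal: 39.3 atm

Isothermal: P₂ = P₁(V₁/V₂) = 2.6×15.1 = 39.26 atm.
Adiabatic: P₂ = P₁(V₁/V₂)^γ = 2.6×15.1^(1.3) = 88.64 atm.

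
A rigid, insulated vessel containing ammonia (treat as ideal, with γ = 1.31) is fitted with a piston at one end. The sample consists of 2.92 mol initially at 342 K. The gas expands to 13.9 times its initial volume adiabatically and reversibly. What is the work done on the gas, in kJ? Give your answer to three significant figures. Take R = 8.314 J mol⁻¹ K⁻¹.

For a reversible adiabat TV^(γ−1) is constant, so T₂ = T₁ (V₁/V₂)^(γ−1).
T₂ = 342 × (1/13.9)^(0.31) = 151.2 K.
Q = 0, so ΔU = W_on_gas = nCᵥΔT with Cᵥ = R/(γ−1) = 26.82 J/(mol·K).
ΔU = 2.92 × 26.82 × (151.2 − 342) = -14940 J.

W ≈ -14.9 kJ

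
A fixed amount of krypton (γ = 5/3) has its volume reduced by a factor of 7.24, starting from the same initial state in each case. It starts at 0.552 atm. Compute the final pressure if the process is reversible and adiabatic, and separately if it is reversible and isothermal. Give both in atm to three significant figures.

Isothermal: P₂ = P₁(V₁/V₂) = 0.552×7.24 = 3.996 atm.
Adiabatic: P₂ = P₁(V₁/V₂)^γ = 0.552×7.24^(5/3) = 14.96 atm.

adiabatic: 15.0 atm; isothermal: 4.00 atm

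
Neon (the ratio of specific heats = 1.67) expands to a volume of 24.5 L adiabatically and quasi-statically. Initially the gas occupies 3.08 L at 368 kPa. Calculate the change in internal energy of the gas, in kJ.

P₂ = P₁(V₁/V₂)^γ = 368×(3.08/24.5)^(1.67) = 11.53 kPa.
For a reversible adiabat, W_by_gas = (P₁V₁ − P₂V₂)/(γ−1).
W_by = (368000×0.00308 − 11530×0.0245) / (0.67) = 1270 J.
Q = 0 ⇒ ΔU = −W_by = -1270 J.

ΔU ≈ -1.27 kJ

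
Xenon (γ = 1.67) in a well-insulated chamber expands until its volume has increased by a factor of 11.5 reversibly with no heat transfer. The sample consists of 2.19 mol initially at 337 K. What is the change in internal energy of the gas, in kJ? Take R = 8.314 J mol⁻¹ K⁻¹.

For a reversible adiabat TV^(γ−1) is constant, so T₂ = T₁ (V₁/V₂)^(γ−1).
T₂ = 337 × (1/11.5)^(0.67) = 65.61 K.
Q = 0, so ΔU = W_on_gas = nCᵥΔT with Cᵥ = R/(γ−1) = 12.41 J/(mol·K).
ΔU = 2.19 × 12.41 × (65.61 − 337) = -7375 J.

ΔU ≈ -7.38 kJ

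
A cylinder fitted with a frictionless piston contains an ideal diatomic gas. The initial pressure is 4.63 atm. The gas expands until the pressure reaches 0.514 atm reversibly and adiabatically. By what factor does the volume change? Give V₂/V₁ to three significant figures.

V₂/V₁ ≈ 4.81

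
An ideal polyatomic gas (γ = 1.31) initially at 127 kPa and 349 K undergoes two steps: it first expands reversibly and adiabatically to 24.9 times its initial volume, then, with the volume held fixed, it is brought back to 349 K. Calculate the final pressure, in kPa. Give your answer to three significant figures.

Adiabatic step (PV^γ = const): P₂ = 127×(1/24.9)^(1.31) = 1.883 kPa; T₂ = 349×(1/24.9)^(0.31) = 128.8 K.
Isochoric: P₃ = P₂(T₃/T₂) = 1.883 × (349/128.8) = 5.1 kPa.

P₃ ≈ 5.10 kPa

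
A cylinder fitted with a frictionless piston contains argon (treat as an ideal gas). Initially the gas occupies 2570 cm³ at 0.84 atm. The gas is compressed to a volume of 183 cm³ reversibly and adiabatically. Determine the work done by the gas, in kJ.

γ = 5/3 for a monatomic ideal gas.
P₂ = P₁(V₁/V₂)^γ = 0.84×(2570/183)^(5/3) = 68.67 atm.
For a reversible adiabat, W_by_gas = (P₁V₁ − P₂V₂)/(γ−1).
W_by = (85110×0.00257 − 6.958×10^6×0.000183) / (2/3) = -1582 J.

W ≈ -1.58 kJ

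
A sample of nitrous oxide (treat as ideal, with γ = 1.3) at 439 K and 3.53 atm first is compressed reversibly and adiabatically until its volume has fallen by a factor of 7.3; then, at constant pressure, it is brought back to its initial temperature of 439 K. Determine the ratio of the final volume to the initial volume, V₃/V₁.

V₃/V₁ ≈ 0.0755

Adiabatic step: V₂/V₁ = 0.137; T₂ = T₁·7.3^(0.3) = 797 K.
Isobaric step: V₃/V₂ = T₃/T₂ = 439/797.
V₃/V₁ = (V₂/V₁)(V₃/V₂) = 0.137 × (439/797) = 0.07545.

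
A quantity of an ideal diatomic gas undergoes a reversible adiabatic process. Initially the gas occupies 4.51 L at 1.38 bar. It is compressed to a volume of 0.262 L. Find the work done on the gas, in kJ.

γ = 7/5 for a diatomic ideal gas.
P₂ = P₁(V₁/V₂)^γ = 1.38×(4.51/0.262)^(7/5) = 74.15 bar.
For a reversible adiabat, W_by_gas = (P₁V₁ − P₂V₂)/(γ−1).
W_by = (138000×0.00451 − 7.415×10^6×0.000262) / (2/5) = -3301 J.
W_on_gas = −W_by = 3301 J.

W ≈ 3.30 kJ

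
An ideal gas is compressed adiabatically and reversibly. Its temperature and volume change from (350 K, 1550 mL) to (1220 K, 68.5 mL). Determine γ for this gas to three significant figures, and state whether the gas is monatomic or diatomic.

TV^(γ−1) = const ⇒ γ − 1 = ln(T₂/T₁) / ln(V₁/V₂).
γ = 1 + ln(1220/350) / ln(1550/68.5) = 1.4.
γ ≈ 1.40 is close to 7/5, so the gas is diatomic.

γ ≈ 1.40; diatomic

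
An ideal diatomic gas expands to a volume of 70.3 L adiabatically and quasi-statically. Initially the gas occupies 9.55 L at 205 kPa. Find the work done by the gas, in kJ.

W ≈ 2.69 kJ

γ = 7/5 for a diatomic ideal gas.
P₂ = P₁(V₁/V₂)^γ = 205×(9.55/70.3)^(7/5) = 12.53 kPa.
For a reversible adiabat, W_by_gas = (P₁V₁ − P₂V₂)/(γ−1).
W_by = (205000×0.00955 − 12530×0.0703) / (2/5) = 2692 J.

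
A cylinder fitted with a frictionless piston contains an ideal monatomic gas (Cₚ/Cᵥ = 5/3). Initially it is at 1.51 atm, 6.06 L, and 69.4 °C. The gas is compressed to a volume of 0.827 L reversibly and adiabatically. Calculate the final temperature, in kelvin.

For a reversible adiabat TV^(γ−1) is constant, so T₂ = T₁ (V₁/V₂)^(γ−1).
T₁ = 69.4 °C = 342.5 K.
T₂ = 342.5 × (6.06/0.827)^(2/3) = 1292 K.

T₂ ≈ 1290 K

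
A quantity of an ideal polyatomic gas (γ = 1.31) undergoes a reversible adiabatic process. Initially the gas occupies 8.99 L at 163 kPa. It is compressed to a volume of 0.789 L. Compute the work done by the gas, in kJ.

W ≈ -5.32 kJ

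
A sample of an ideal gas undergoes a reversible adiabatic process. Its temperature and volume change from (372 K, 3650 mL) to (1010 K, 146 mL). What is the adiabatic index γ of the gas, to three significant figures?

γ ≈ 1.31

TV^(γ−1) = const ⇒ γ − 1 = ln(T₂/T₁) / ln(V₁/V₂).
γ = 1 + ln(1010/372) / ln(3650/146) = 1.31.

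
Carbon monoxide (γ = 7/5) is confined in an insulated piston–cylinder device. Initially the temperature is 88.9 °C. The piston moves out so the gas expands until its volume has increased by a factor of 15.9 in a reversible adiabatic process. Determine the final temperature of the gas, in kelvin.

T₂ ≈ 120 K

For a reversible adiabat TV^(γ−1) is constant, so T₂ = T₁ (V₁/V₂)^(γ−1).
T₁ = 88.9 °C = 362 K.
T₂ = 362 × (1/15.9)^(2/5) = 119.7 K.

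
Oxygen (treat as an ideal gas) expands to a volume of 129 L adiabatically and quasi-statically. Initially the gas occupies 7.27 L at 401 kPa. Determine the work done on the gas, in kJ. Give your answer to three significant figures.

γ = 7/5 for a diatomic ideal gas.
P₂ = P₁(V₁/V₂)^γ = 401×(7.27/129)^(7/5) = 7.153 kPa.
For a reversible adiabat, W_by_gas = (P₁V₁ − P₂V₂)/(γ−1).
W_by = (401000×0.00727 − 7153×0.129) / (2/5) = 4981 J.
W_on_gas = −W_by = -4981 J.

W ≈ -4.98 kJ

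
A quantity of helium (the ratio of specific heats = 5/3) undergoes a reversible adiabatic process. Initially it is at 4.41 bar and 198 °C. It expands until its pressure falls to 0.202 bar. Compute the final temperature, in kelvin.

T₂ ≈ 137 K

Adiabatic: T₂/T₁ = (P₂/P₁)^((γ−1)/γ).
T₁ = 198 °C = 471.1 K.
T₂ = 471.1 × (0.202/4.41)^(2/5) = 137.3 K.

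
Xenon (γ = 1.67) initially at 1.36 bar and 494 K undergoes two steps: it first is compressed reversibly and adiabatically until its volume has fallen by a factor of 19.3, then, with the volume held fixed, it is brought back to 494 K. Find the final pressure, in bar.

Adiabatic step (PV^γ = const): P₂ = 1.36×19.3^(1.67) = 190.7 bar; T₂ = 494×19.3^(0.67) = 3590 K.
Isochoric: P₃ = P₂(T₃/T₂) = 190.7 × (494/3590) = 26.25 bar.

P₃ ≈ 26.2 bar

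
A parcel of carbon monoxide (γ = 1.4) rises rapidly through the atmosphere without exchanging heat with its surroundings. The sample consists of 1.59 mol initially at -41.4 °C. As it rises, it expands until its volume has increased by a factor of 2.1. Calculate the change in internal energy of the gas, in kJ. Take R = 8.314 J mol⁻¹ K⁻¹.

ΔU ≈ -1.97 kJ

For a reversible adiabat TV^(γ−1) is constant, so T₂ = T₁ (V₁/V₂)^(γ−1).
T₁ = -41.4 °C = 231.7 K.
T₂ = 231.7 × (1/2.1)^(0.4) = 172.2 K.
Q = 0, so ΔU = W_on_gas = nCᵥΔT with Cᵥ = R/(γ−1) = 20.79 J/(mol·K).
ΔU = 1.59 × 20.79 × (172.2 − 231.7) = -1967 J.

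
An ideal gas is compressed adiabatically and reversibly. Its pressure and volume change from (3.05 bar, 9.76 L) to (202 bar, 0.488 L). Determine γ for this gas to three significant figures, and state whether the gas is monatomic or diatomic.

γ ≈ 1.40; diatomic

PV^γ = const ⇒ γ = ln(P₂/P₁) / ln(V₁/V₂).
γ = ln(202/3.05) / ln(9.76/0.488) = 1.4.
γ ≈ 1.40 is close to 7/5, so the gas is diatomic.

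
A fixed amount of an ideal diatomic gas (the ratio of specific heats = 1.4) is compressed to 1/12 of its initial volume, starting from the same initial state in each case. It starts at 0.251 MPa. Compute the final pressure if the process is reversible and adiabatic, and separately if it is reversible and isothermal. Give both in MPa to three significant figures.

Isothermal: P₂ = P₁(V₁/V₂) = 0.251×12 = 3.012 MPa.
Adiabatic: P₂ = P₁(V₁/V₂)^γ = 0.251×12^(1.4) = 8.138 MPa.

adiabatic: 8.14 MPa; isothermal: 3.01 MPa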